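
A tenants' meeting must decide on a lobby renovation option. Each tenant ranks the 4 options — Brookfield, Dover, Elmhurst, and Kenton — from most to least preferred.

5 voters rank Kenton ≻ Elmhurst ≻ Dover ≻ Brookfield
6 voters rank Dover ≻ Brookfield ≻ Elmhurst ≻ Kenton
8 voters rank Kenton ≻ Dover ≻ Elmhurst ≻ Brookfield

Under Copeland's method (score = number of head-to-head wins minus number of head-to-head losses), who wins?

Kenton

Pairwise results:
  Brookfield vs Dover: Dover wins 19–0.
  Brookfield vs Elmhurst: Elmhurst wins 13–6.
  Brookfield vs Kenton: Kenton wins 13–6.
  Dover vs Elmhurst: Dover wins 14–5.
  Dover vs Kenton: Kenton wins 13–6.
  Elmhurst vs Kenton: Kenton wins 13–6.
Copeland scores (wins − losses):
  Brookfield: 0 − 3 = -3
  Dover: 2 − 1 = 1
  Elmhurst: 1 − 2 = -1
  Kenton: 3 − 0 = 3
Kenton has the best Copeland score.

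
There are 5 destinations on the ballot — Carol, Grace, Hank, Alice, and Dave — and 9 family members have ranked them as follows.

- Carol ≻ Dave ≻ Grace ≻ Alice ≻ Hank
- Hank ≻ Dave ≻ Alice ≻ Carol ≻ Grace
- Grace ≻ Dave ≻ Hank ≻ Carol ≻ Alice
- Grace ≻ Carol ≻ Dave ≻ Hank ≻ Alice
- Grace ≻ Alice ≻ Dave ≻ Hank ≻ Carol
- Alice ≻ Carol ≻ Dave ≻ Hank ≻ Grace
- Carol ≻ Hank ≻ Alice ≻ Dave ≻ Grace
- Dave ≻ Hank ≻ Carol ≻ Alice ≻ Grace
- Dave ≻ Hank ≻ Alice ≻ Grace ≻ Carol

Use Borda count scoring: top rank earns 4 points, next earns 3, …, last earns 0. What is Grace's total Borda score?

Borda scores:
  Carol: 4 + 1 + 1 + 3 + 0 + 3 + 4 + 2 + 0 = 18
  Grace: 2 + 0 + 4 + 4 + 4 + 0 + 0 + 0 + 1 = 15
  Hank: 0 + 4 + 2 + 1 + 1 + 1 + 3 + 3 + 3 = 18
  Alice: 1 + 2 + 0 + 0 + 3 + 4 + 2 + 1 + 2 = 15
  Dave: 3 + 3 + 3 + 2 + 2 + 2 + 1 + 4 + 4 = 24

15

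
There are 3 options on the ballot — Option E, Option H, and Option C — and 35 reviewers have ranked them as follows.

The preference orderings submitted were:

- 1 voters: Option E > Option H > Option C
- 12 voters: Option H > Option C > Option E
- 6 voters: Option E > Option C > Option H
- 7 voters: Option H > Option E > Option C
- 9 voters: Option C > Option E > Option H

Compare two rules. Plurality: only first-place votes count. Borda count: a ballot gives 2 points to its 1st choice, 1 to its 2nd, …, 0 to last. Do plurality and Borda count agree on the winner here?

Yes

Plurality first-place counts: Option E 7, Option H 19, Option C 9 → Option H.
Borda totals: Option E 30, Option H 39, Option C 36 → Option H.
The two rules agree on Option H.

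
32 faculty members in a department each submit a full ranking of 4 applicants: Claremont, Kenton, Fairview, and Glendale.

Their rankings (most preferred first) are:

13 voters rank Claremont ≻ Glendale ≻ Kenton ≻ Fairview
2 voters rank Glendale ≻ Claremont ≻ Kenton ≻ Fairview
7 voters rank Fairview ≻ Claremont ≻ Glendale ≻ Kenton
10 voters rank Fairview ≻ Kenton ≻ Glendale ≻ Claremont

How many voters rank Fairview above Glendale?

17

Ballots ranking Fairview above Glendale: 7+10 = 17.
Ballots ranking Glendale above Fairview: 13+2 = 15.
So 17 of 32 voters prefer Fairview to Glendale.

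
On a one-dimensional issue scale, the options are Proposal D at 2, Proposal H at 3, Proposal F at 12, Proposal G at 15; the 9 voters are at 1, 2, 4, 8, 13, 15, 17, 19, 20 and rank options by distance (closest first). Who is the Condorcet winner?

Proposal F

With single-peaked preferences on a line, the Condorcet winner is the candidate closest to the median voter.
The median voter (position 13) is closest to Proposal F at 12.
Check: Proposal F vs Proposal H — voters closer to Proposal F: 6 of 9.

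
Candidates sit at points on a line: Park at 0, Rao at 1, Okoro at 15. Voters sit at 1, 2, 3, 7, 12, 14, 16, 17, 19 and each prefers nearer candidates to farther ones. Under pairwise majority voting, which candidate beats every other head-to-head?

With single-peaked preferences on a line, the Condorcet winner is the candidate closest to the median voter.
The median voter (position 12) is closest to Okoro at 15.
Check: Okoro vs Rao — voters closer to Okoro: 5 of 9.

Okoro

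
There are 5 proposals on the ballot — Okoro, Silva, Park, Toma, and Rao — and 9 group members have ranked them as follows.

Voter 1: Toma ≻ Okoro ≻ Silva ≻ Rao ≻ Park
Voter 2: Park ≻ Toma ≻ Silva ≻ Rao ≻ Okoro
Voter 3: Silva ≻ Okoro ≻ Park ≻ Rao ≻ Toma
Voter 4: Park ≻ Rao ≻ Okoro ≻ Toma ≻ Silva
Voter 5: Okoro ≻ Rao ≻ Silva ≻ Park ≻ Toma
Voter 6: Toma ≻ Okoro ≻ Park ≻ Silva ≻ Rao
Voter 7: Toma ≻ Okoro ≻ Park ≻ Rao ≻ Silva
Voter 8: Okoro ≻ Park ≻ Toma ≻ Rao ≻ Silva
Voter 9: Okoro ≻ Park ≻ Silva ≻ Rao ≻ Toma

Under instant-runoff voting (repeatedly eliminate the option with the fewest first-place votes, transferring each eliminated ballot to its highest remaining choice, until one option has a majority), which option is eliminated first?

Round 1: Okoro 3, Toma 3, Park 2, Silva 1, Rao 0. Rao has the fewest and is eliminated.
Round 2: Okoro 3, Toma 3, Park 2, Silva 1. Silva has the fewest and is eliminated.
Round 3: Okoro 4, Toma 3, Park 2. Park has the fewest and is eliminated.
Round 4: Okoro 5, Toma 4. Okoro has a majority.

Rao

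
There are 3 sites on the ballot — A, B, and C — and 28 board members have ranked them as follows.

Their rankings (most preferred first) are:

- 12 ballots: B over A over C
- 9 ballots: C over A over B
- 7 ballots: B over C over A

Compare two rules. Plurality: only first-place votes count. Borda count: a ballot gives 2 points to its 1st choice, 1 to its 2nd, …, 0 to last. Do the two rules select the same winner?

Plurality first-place counts: A 0, B 19, C 9 → B.
Borda totals: A 21, B 38, C 25 → B.
The two rules agree on B.

Yes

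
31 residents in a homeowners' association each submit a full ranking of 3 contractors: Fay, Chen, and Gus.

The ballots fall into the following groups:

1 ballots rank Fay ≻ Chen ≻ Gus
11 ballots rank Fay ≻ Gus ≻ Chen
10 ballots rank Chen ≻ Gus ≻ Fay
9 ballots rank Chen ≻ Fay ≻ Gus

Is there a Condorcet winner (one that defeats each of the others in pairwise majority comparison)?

Head-to-head results (31 voters total):
Fay vs Chen: Chen wins 19–12.
Fay vs Gus: Fay wins 21–10.
Chen vs Gus: Chen wins 20–11.
Chen beats each rival — Fay (19–12), Gus (20–11) — so Chen is the Condorcet winner.

Yes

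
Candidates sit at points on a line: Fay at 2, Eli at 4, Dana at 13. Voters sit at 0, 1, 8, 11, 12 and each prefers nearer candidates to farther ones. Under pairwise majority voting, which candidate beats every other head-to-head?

Eli

With single-peaked preferences on a line, the Condorcet winner is the candidate closest to the median voter.
The median voter (position 8) is closest to Eli at 4.
Check: Eli vs Fay — voters closer to Eli: 3 of 5.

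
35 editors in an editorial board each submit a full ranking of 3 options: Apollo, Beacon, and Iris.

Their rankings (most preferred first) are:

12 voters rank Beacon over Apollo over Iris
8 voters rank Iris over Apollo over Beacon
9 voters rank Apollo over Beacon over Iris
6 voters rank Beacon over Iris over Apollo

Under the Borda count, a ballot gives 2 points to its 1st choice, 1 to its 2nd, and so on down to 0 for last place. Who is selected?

Beacon

Borda scores:
  Apollo: 12·1 + 8·1 + 9·2 + 6·0 = 38
  Beacon: 12·2 + 8·0 + 9·1 + 6·2 = 45
  Iris: 12·0 + 8·2 + 9·0 + 6·1 = 22
Beacon has the highest total.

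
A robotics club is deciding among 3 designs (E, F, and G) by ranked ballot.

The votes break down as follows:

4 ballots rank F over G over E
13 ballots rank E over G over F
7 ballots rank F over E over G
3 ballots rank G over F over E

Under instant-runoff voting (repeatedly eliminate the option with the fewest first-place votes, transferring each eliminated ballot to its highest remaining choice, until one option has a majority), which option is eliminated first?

G

Round 1: E 13, F 11, G 3. G has the fewest and is eliminated.
Round 2: F 14, E 13. F has a majority.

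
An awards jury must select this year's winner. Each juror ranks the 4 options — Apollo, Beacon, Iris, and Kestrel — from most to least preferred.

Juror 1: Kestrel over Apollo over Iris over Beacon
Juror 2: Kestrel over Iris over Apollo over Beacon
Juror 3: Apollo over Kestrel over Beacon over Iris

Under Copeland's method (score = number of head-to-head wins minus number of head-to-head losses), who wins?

Pairwise results:
  Apollo vs Beacon: Apollo wins 3–0.
  Apollo vs Iris: Apollo wins 2–1.
  Apollo vs Kestrel: Kestrel wins 2–1.
  Beacon vs Iris: Iris wins 2–1.
  Beacon vs Kestrel: Kestrel wins 3–0.
  Iris vs Kestrel: Kestrel wins 3–0.
Copeland scores (wins − losses):
  Apollo: 2 − 1 = 1
  Beacon: 0 − 3 = -3
  Iris: 1 − 2 = -1
  Kestrel: 3 − 0 = 3
Kestrel has the best Copeland score.

Kestrel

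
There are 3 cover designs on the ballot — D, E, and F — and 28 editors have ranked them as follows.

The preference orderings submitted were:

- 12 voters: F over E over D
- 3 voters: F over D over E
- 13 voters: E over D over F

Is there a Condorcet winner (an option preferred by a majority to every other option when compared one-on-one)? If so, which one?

Head-to-head results (28 voters total):
D vs E: E wins 25–3.
D vs F: F wins 15–13.
E vs F: F wins 15–13.
F beats each rival — D (15–13), E (15–13) — so F is the Condorcet winner.

F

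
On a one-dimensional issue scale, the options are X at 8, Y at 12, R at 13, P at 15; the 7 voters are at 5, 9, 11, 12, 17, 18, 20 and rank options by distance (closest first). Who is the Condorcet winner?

Y

With single-peaked preferences on a line, the Condorcet winner is the candidate closest to the median voter.
The median voter (position 12) is closest to Y at 12.
Check: Y vs X — voters closer to Y: 5 of 7.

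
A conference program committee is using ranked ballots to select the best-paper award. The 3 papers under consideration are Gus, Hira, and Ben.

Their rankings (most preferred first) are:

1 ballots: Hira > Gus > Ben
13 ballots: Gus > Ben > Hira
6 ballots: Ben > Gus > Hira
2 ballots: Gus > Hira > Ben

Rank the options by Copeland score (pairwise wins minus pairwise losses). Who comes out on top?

Gus

Pairwise results:
  Gus vs Hira: Gus wins 21–1.
  Gus vs Ben: Gus wins 16–6.
  Hira vs Ben: Ben wins 19–3.
Copeland scores (wins − losses):
  Gus: 2 − 0 = 2
  Hira: 0 − 2 = -2
  Ben: 1 − 1 = 0
Gus has the best Copeland score.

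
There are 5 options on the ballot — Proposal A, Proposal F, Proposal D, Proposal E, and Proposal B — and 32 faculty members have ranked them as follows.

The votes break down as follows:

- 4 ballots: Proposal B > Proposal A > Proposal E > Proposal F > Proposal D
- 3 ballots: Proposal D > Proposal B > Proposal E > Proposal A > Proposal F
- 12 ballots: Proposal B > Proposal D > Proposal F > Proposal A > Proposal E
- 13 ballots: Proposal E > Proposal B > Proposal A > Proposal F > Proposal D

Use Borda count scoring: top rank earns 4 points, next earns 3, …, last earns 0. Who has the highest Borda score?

Borda scores:
  Proposal A: 4·3 + 3·1 + 12·1 + 13·2 = 53
  Proposal F: 4·1 + 3·0 + 12·2 + 13·1 = 41
  Proposal D: 4·0 + 3·4 + 12·3 + 13·0 = 48
  Proposal E: 4·2 + 3·2 + 12·0 + 13·4 = 66
  Proposal B: 4·4 + 3·3 + 12·4 + 13·3 = 112
Proposal B has the highest total.

Proposal B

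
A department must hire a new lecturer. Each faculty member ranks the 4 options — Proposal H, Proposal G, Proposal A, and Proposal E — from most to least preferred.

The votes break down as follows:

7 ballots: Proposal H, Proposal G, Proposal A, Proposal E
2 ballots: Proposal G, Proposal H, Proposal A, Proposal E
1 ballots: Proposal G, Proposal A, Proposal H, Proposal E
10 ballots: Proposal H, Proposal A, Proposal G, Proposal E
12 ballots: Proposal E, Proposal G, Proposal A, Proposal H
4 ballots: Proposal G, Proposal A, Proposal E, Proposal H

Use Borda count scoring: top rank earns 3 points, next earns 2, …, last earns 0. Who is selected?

Proposal G

Borda scores:
  Proposal H: 7·3 + 2·2 + 1 + 10·3 + 12·0 + 4·0 = 56
  Proposal G: 7·2 + 2·3 + 3 + 10·1 + 12·2 + 4·3 = 69
  Proposal A: 7·1 + 2·1 + 2 + 10·2 + 12·1 + 4·2 = 51
  Proposal E: 7·0 + 2·0 + 0 + 10·0 + 12·3 + 4·1 = 40
Proposal G has the highest total.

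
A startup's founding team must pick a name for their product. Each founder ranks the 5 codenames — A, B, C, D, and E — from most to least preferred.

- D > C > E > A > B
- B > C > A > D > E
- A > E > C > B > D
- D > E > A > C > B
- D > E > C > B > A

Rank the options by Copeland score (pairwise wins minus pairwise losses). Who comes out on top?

D

Pairwise results:
  A vs B: A wins 3–2.
  A vs C: C wins 3–2.
  A vs D: D wins 3–2.
  A vs E: E wins 3–2.
  B vs C: C wins 4–1.
  B vs D: D wins 3–2.
  B vs E: E wins 4–1.
  C vs D: D wins 3–2.
  C vs E: E wins 3–2.
  D vs E: D wins 4–1.
Copeland scores (wins − losses):
  A: 1 − 3 = -2
  B: 0 − 4 = -4
  C: 2 − 2 = 0
  D: 4 − 0 = 4
  E: 3 − 1 = 2
D has the best Copeland score.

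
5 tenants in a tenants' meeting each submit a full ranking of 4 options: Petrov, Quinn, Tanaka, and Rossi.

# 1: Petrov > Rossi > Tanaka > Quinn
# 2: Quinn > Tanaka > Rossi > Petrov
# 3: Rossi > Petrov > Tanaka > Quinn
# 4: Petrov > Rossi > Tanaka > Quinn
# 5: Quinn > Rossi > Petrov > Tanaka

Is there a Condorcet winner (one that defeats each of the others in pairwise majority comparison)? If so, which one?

Rossi

Head-to-head results (5 voters total):
Petrov vs Quinn: Petrov wins 3–2.
Petrov vs Tanaka: Petrov wins 4–1.
Petrov vs Rossi: Rossi wins 3–2.
Quinn vs Tanaka: Tanaka wins 3–2.
Quinn vs Rossi: Rossi wins 3–2.
Tanaka vs Rossi: Rossi wins 4–1.
Rossi beats each rival — Petrov (3–2), Quinn (3–2), Tanaka (4–1) — so Rossi is the Condorcet winner.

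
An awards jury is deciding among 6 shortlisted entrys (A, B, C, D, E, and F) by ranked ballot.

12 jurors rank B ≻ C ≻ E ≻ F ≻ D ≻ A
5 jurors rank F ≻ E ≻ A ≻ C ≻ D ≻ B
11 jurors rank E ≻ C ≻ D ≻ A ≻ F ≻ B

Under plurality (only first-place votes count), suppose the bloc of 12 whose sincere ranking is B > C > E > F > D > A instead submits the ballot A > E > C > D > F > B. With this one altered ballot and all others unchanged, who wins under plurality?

A

First-place totals with the altered ballot: A 12, B 0, C 0, D 0, E 11, F 5.
The switch changes the winner from B to A.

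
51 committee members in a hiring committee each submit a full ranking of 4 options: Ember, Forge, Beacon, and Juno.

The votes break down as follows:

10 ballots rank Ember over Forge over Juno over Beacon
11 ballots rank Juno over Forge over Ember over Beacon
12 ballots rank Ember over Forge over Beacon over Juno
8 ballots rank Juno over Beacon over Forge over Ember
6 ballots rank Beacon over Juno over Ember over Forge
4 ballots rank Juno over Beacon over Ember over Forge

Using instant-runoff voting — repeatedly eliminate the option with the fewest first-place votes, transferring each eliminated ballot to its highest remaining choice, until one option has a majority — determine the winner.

Round 1: Juno 23, Ember 22, Beacon 6, Forge 0. Forge has the fewest and is eliminated.
Round 2: Juno 23, Ember 22, Beacon 6. Beacon has the fewest and is eliminated.
Round 3: Juno 29, Ember 22. Juno has a majority.

Juno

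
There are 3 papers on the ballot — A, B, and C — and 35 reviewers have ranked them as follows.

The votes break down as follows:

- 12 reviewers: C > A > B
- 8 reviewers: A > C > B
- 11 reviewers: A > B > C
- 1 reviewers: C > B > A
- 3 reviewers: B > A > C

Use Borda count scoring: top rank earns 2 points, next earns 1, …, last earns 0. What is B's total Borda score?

Borda scores:
  A: 12·1 + 8·2 + 11·2 + 0 + 3·1 = 53
  B: 12·0 + 8·0 + 11·1 + 1 + 3·2 = 18
  C: 12·2 + 8·1 + 11·0 + 2 + 3·0 = 34

18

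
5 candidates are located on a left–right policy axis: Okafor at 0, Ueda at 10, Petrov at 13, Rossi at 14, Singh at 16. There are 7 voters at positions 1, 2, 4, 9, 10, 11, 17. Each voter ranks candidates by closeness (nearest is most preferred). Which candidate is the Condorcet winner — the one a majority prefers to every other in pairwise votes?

With single-peaked preferences on a line, the Condorcet winner is the candidate closest to the median voter.
The median voter (position 9) is closest to Ueda at 10.
Check: Ueda vs Okafor — voters closer to Ueda: 4 of 7.

Ueda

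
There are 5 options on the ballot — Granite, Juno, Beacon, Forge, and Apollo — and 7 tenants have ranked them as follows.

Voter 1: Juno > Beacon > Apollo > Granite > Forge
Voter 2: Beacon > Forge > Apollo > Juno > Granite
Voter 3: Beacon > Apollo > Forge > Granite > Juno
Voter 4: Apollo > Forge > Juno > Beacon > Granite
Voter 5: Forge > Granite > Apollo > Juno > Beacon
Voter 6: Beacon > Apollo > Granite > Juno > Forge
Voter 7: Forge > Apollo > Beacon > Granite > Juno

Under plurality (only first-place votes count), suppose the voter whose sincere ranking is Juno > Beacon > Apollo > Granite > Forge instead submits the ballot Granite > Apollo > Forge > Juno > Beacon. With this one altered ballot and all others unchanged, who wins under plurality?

Beacon

First-place totals with the altered ballot: Granite 1, Juno 0, Beacon 3, Forge 2, Apollo 1.
The winner is unchanged: still Beacon.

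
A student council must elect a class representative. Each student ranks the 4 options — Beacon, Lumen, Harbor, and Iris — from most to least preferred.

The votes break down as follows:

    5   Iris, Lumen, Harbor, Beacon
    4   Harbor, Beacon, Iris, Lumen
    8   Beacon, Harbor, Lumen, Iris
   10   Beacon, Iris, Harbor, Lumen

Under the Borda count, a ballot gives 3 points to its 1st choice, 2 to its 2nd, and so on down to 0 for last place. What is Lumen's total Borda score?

18

Borda scores:
  Beacon: 5·0 + 4·2 + 8·3 + 10·3 = 62
  Lumen: 5·2 + 4·0 + 8·1 + 10·0 = 18
  Harbor: 5·1 + 4·3 + 8·2 + 10·1 = 43
  Iris: 5·3 + 4·1 + 8·0 + 10·2 = 39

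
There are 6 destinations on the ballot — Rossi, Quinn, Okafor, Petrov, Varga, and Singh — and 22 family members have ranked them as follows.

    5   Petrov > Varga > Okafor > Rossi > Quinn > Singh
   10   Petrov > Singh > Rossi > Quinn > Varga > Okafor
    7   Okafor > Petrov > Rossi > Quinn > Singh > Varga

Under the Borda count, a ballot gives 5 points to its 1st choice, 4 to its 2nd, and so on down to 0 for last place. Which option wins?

Borda scores:
  Rossi: 5·2 + 10·3 + 7·3 = 61
  Quinn: 5·1 + 10·2 + 7·2 = 39
  Okafor: 5·3 + 10·0 + 7·5 = 50
  Petrov: 5·5 + 10·5 + 7·4 = 103
  Varga: 5·4 + 10·1 + 7·0 = 30
  Singh: 5·0 + 10·4 + 7·1 = 47
Petrov has the highest total.

Petrov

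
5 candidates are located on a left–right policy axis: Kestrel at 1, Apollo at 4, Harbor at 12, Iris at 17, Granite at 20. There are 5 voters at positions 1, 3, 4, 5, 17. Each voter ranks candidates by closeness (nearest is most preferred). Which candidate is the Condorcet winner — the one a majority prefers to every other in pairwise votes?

Apollo

With single-peaked preferences on a line, the Condorcet winner is the candidate closest to the median voter.
The median voter (position 4) is closest to Apollo at 4.
Check: Apollo vs Granite — voters closer to Apollo: 4 of 5.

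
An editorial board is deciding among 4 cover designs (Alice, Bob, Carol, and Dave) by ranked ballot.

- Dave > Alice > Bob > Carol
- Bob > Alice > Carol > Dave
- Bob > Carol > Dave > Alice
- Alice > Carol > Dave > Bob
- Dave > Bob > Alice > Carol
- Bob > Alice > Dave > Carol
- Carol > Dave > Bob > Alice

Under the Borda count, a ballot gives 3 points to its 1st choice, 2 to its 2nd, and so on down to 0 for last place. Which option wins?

Bob

Borda scores:
  Alice: 2 + 2 + 0 + 3 + 1 + 2 + 0 = 10
  Bob: 1 + 3 + 3 + 0 + 2 + 3 + 1 = 13
  Carol: 0 + 1 + 2 + 2 + 0 + 0 + 3 = 8
  Dave: 3 + 0 + 1 + 1 + 3 + 1 + 2 = 11
Bob has the highest total.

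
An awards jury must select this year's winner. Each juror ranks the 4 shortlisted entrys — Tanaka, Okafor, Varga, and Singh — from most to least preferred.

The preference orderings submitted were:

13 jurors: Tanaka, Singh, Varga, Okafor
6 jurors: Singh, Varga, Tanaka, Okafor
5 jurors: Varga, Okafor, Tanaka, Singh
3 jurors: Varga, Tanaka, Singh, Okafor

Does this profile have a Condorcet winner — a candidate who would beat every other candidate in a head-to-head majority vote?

No

Head-to-head results (27 voters total):
Tanaka vs Okafor: Tanaka wins 22–5.
Tanaka vs Varga: Varga wins 14–13.
Tanaka vs Singh: Tanaka wins 21–6.
Okafor vs Varga: Varga wins 27–0.
Okafor vs Singh: Singh wins 22–5.
Varga vs Singh: Singh wins 19–8.
No candidate beats all others: Tanaka beats Singh beats Varga beats Tanaka, a majority cycle.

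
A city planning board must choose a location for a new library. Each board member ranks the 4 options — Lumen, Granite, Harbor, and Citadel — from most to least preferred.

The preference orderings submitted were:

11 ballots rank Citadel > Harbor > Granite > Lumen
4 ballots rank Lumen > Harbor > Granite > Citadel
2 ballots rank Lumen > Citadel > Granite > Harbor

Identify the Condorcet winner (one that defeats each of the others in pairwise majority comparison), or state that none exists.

Citadel

Head-to-head results (17 voters total):
Lumen vs Granite: Granite wins 11–6.
Lumen vs Harbor: Harbor wins 11–6.
Lumen vs Citadel: Citadel wins 11–6.
Granite vs Harbor: Harbor wins 15–2.
Granite vs Citadel: Citadel wins 13–4.
Harbor vs Citadel: Citadel wins 13–4.
Citadel beats each rival — Lumen (11–6), Granite (13–4), Harbor (13–4) — so Citadel is the Condorcet winner.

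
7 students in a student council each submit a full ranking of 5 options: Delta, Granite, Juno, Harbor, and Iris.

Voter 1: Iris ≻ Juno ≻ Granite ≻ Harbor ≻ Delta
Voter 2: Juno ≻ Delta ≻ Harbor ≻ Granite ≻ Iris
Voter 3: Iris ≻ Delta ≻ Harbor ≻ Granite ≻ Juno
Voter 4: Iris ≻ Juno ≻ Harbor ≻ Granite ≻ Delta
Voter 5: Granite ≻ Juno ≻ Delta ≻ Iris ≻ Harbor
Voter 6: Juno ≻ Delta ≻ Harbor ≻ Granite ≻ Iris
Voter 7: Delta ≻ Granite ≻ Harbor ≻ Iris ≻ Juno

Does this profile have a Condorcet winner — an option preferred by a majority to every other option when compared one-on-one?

No

Head-to-head results (7 voters total):
Delta vs Granite: Delta wins 4–3.
Delta vs Juno: Juno wins 5–2.
Delta vs Harbor: Delta wins 5–2.
Delta vs Iris: Delta wins 4–3.
Granite vs Juno: Juno wins 4–3.
Granite vs Harbor: Harbor wins 4–3.
Granite vs Iris: Granite wins 4–3.
Juno vs Harbor: Juno wins 5–2.
Juno vs Iris: Iris wins 4–3.
Harbor vs Iris: Iris wins 4–3.
No candidate beats all others: Delta beats Iris beats Juno beats Delta, a majority cycle.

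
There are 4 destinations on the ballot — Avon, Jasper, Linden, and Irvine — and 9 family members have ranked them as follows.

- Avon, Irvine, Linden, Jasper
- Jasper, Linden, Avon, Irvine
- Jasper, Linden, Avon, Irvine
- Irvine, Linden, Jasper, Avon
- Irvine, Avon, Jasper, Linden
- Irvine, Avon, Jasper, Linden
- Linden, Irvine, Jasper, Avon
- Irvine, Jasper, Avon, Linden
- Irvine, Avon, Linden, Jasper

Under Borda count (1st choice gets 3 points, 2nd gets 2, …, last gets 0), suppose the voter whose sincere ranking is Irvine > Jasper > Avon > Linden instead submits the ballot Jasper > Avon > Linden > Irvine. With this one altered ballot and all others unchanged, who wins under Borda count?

Irvine

Borda totals with the altered ballot: Avon 13, Jasper 13, Linden 12, Irvine 16.
The winner is unchanged: still Irvine.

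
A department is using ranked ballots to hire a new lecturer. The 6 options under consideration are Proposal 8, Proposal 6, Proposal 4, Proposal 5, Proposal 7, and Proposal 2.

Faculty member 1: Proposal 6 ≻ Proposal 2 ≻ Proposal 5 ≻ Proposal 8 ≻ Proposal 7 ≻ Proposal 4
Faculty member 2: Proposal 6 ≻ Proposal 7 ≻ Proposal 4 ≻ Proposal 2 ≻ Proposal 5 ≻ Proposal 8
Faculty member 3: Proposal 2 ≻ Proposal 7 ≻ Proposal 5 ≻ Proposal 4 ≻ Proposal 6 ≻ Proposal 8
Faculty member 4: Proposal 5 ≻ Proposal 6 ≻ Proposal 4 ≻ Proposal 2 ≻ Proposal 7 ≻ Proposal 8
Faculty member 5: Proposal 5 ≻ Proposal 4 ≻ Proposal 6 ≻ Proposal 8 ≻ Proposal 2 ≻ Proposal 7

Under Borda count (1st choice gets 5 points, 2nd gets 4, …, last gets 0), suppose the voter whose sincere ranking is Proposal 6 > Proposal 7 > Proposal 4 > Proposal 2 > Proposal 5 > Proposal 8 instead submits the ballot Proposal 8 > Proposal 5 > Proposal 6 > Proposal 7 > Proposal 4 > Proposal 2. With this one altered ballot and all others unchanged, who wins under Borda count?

Proposal 5

Borda totals with the altered ballot: Proposal 8 9, Proposal 6 16, Proposal 4 10, Proposal 5 20, Proposal 7 8, Proposal 2 12.
The switch changes the winner from Proposal 6 to Proposal 5.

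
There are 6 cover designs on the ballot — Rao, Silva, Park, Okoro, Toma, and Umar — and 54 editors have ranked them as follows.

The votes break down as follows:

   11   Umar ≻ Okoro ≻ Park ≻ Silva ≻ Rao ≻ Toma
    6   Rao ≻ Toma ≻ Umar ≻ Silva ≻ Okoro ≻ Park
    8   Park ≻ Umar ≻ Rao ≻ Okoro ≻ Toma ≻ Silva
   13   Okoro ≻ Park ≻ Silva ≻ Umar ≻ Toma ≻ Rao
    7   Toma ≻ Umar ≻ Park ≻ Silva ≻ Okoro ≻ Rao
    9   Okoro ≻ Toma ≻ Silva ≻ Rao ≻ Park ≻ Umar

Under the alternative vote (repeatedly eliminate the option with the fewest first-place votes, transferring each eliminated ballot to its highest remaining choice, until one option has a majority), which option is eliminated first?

Silva

Round 1: Okoro 22, Umar 11, Park 8, Toma 7, Rao 6, Silva 0. Silva has the fewest and is eliminated.
Round 2: Okoro 22, Umar 11, Park 8, Toma 7, Rao 6. Rao has the fewest and is eliminated.
Round 3: Okoro 22, Toma 13, Umar 11, Park 8. Park has the fewest and is eliminated.
Round 4: Okoro 22, Umar 19, Toma 13. Toma has the fewest and is eliminated.
Round 5: Umar 32, Okoro 22. Umar has a majority.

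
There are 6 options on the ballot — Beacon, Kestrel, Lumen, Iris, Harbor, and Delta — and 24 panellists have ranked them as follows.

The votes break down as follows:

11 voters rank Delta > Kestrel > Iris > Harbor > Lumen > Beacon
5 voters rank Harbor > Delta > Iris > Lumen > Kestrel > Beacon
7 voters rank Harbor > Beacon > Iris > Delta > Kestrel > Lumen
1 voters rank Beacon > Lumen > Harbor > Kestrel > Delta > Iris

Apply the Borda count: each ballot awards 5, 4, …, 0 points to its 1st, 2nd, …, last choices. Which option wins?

Delta

Borda scores:
  Beacon: 11·0 + 5·0 + 7·4 + 5 = 33
  Kestrel: 11·4 + 5·1 + 7·1 + 2 = 58
  Lumen: 11·1 + 5·2 + 7·0 + 4 = 25
  Iris: 11·3 + 5·3 + 7·3 + 0 = 69
  Harbor: 11·2 + 5·5 + 7·5 + 3 = 85
  Delta: 11·5 + 5·4 + 7·2 + 1 = 90
Delta has the highest total.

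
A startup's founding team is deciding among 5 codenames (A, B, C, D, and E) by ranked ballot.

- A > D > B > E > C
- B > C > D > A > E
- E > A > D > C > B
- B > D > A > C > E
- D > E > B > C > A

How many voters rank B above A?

3

Ballots ranking B above A: 3.
Ballots ranking A above B: 2.
So 3 of 5 voters prefer B to A.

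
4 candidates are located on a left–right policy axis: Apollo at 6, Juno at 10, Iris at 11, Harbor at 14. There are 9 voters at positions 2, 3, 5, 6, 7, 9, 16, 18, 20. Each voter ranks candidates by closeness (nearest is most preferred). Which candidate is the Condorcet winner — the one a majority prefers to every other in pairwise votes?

Apollo

With single-peaked preferences on a line, the Condorcet winner is the candidate closest to the median voter.
The median voter (position 7) is closest to Apollo at 6.
Check: Apollo vs Juno — voters closer to Apollo: 5 of 9.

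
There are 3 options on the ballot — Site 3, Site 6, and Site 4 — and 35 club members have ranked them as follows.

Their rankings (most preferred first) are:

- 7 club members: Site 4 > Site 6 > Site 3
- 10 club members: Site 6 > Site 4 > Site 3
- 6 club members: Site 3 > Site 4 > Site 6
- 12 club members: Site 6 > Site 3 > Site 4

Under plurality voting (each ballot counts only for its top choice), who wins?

First-place vote totals:
  Site 3: 6
  Site 6: 22
  Site 4: 7
Site 6 has the most first-place votes.

Site 6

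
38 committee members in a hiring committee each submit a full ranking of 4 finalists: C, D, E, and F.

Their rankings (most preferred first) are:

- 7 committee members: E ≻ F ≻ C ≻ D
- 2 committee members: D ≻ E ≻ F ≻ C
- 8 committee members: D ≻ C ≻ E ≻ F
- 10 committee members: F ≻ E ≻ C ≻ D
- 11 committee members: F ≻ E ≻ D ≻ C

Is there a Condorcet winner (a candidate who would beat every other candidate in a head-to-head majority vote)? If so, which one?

Head-to-head results (38 voters total):
C vs D: D wins 21–17.
C vs E: E wins 30–8.
C vs F: F wins 30–8.
D vs E: E wins 28–10.
D vs F: F wins 28–10.
E vs F: F wins 21–17.
F beats each rival — C (30–8), D (28–10), E (21–17) — so F is the Condorcet winner.

F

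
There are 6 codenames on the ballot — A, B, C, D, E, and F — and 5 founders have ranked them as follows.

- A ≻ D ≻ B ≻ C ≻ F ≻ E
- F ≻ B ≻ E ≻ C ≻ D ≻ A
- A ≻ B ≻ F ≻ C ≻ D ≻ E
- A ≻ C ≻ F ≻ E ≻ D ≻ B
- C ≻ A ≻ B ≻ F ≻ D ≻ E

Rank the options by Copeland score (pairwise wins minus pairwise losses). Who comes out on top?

A

Pairwise results:
  A vs B: A wins 4–1.
  A vs C: A wins 3–2.
  A vs D: A wins 4–1.
  A vs E: A wins 4–1.
  A vs F: A wins 4–1.
  B vs C: B wins 3–2.
  B vs D: B wins 3–2.
  B vs E: B wins 4–1.
  B vs F: B wins 3–2.
  C vs D: C wins 4–1.
  C vs E: C wins 4–1.
  C vs F: C wins 3–2.
  D vs E: D wins 3–2.
  D vs F: F wins 4–1.
  E vs F: F wins 5–0.
Copeland scores (wins − losses):
  A: 5 − 0 = 5
  B: 4 − 1 = 3
  C: 3 − 2 = 1
  D: 1 − 4 = -3
  E: 0 − 5 = -5
  F: 2 − 3 = -1
A has the best Copeland score.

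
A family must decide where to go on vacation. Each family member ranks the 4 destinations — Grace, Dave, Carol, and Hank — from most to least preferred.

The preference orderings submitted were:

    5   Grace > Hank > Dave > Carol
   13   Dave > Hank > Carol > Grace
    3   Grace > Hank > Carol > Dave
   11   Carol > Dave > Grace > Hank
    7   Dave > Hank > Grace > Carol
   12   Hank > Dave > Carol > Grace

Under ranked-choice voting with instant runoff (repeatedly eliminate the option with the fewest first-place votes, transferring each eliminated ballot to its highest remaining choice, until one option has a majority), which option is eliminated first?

Grace

Round 1: Dave 20, Hank 12, Carol 11, Grace 8. Grace has the fewest and is eliminated.
Round 2: Dave 20, Hank 20, Carol 11. Carol has the fewest and is eliminated.
Round 3: Dave 31, Hank 20. Dave has a majority.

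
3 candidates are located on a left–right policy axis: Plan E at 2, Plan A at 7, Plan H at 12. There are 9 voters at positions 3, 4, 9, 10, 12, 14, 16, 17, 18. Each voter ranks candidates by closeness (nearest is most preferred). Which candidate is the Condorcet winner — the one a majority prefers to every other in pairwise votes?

Plan H

With single-peaked preferences on a line, the Condorcet winner is the candidate closest to the median voter.
The median voter (position 12) is closest to Plan H at 12.
Check: Plan H vs Plan E — voters closer to Plan H: 7 of 9.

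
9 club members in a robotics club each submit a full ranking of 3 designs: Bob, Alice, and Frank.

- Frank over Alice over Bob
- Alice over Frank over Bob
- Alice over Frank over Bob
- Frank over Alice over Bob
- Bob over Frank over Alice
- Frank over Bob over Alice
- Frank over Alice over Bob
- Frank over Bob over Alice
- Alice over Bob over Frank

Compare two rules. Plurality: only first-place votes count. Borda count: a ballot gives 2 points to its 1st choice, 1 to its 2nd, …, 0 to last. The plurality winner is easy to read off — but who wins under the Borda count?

Plurality first-place counts: Bob 1, Alice 3, Frank 5 → Frank.
Borda totals: Bob 5, Alice 9, Frank 13 → Frank.

Frank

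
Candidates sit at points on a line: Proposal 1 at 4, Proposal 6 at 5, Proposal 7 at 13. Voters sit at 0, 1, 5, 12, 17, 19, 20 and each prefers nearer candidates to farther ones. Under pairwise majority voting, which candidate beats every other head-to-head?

With single-peaked preferences on a line, the Condorcet winner is the candidate closest to the median voter.
The median voter (position 12) is closest to Proposal 7 at 13.
Check: Proposal 7 vs Proposal 6 — voters closer to Proposal 7: 4 of 7.

Proposal 7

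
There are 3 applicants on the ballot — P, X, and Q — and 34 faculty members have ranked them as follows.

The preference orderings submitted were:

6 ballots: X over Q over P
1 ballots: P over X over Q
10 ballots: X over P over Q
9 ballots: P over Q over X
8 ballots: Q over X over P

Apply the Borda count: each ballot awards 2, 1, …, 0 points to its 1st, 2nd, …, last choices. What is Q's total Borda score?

31

Borda scores:
  P: 6·0 + 2 + 10·1 + 9·2 + 8·0 = 30
  X: 6·2 + 1 + 10·2 + 9·0 + 8·1 = 41
  Q: 6·1 + 0 + 10·0 + 9·1 + 8·2 = 31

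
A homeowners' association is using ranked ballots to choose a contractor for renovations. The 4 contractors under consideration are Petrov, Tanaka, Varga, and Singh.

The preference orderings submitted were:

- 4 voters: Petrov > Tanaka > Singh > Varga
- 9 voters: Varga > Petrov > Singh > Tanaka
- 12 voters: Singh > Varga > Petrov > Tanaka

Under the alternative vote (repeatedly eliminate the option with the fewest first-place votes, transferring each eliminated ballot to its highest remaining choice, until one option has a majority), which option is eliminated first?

Round 1: Singh 12, Varga 9, Petrov 4, Tanaka 0. Tanaka has the fewest and is eliminated.
Round 2: Singh 12, Varga 9, Petrov 4. Petrov has the fewest and is eliminated.
Round 3: Singh 16, Varga 9. Singh has a majority.

Tanaka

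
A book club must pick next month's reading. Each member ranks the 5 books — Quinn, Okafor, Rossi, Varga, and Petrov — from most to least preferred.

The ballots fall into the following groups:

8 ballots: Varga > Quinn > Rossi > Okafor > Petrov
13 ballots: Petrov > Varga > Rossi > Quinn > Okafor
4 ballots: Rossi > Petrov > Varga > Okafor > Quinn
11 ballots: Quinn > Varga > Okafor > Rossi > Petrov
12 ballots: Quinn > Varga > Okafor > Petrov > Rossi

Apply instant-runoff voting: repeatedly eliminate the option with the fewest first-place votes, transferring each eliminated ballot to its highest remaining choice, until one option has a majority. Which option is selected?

Round 1: Quinn 23, Petrov 13, Varga 8, Rossi 4, Okafor 0. Okafor has the fewest and is eliminated.
Round 2: Quinn 23, Petrov 13, Varga 8, Rossi 4. Rossi has the fewest and is eliminated.
Round 3: Quinn 23, Petrov 17, Varga 8. Varga has the fewest and is eliminated.
Round 4: Quinn 31, Petrov 17. Quinn has a majority.

Quinn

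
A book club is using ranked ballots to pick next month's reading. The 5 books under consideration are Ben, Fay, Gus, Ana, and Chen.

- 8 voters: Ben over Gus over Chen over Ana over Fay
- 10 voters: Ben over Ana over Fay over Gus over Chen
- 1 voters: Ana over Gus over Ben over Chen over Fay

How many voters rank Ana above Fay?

19

Ballots ranking Ana above Fay: 8+10+1 = 19.
Ballots ranking Fay above Ana: 0.
So 19 of 19 voters prefer Ana to Fay.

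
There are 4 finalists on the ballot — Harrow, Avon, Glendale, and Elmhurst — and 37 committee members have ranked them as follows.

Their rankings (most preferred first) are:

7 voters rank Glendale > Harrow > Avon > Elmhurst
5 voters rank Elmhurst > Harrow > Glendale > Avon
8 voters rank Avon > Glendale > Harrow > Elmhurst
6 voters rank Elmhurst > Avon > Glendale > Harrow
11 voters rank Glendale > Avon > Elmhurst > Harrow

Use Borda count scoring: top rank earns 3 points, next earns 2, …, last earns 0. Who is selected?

Borda scores:
  Harrow: 7·2 + 5·2 + 8·1 + 6·0 + 11·0 = 32
  Avon: 7·1 + 5·0 + 8·3 + 6·2 + 11·2 = 65
  Glendale: 7·3 + 5·1 + 8·2 + 6·1 + 11·3 = 81
  Elmhurst: 7·0 + 5·3 + 8·0 + 6·3 + 11·1 = 44
Glendale has the highest total.

Glendale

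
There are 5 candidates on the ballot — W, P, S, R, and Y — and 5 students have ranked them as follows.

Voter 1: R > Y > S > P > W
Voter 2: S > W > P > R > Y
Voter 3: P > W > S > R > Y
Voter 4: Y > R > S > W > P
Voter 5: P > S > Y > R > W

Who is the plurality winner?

P

First-place vote totals:
  W: 0
  P: 2
  S: 1
  R: 1
  Y: 1
P has the most first-place votes.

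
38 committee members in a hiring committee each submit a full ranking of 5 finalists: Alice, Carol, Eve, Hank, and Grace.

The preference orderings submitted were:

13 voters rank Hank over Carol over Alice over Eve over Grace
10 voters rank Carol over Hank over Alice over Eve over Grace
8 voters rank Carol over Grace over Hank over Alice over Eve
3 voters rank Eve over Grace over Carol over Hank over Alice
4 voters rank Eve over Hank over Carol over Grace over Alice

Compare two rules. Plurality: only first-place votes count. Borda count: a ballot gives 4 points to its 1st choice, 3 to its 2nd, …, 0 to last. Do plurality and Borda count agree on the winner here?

Plurality first-place counts: Alice 0, Carol 18, Eve 7, Hank 13, Grace 0 → Carol.
Borda totals: Alice 54, Carol 125, Eve 51, Hank 113, Grace 37 → Carol.
The two rules agree on Carol.

Yes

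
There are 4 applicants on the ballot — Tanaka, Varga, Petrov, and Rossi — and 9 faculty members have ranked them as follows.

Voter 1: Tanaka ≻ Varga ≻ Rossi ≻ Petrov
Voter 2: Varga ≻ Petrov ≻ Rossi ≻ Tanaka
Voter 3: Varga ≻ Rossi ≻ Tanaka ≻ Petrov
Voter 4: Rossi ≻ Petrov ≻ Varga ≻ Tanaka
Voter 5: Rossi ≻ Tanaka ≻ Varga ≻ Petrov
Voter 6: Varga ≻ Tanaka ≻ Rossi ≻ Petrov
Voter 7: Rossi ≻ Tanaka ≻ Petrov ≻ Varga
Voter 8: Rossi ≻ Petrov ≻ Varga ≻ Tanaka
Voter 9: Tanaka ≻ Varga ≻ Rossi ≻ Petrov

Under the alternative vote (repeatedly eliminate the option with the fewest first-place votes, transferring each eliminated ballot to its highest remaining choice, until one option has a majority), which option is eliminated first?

Petrov

Round 1: Rossi 4, Varga 3, Tanaka 2, Petrov 0. Petrov has the fewest and is eliminated.
Round 2: Rossi 4, Varga 3, Tanaka 2. Tanaka has the fewest and is eliminated.
Round 3: Varga 5, Rossi 4. Varga has a majority.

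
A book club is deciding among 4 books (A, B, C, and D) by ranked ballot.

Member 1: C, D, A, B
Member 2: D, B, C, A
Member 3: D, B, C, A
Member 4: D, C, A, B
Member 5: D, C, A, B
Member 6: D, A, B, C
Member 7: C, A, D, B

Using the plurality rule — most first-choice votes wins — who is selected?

D

First-place vote totals:
  A: 0
  B: 0
  C: 2
  D: 5
D has the most first-place votes.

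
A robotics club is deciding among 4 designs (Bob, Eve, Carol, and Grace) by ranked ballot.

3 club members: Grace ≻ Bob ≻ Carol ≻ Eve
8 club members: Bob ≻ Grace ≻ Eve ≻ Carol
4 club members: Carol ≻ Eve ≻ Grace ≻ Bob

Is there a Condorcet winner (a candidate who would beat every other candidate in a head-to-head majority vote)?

Head-to-head results (15 voters total):
Bob vs Eve: Bob wins 11–4.
Bob vs Carol: Bob wins 11–4.
Bob vs Grace: Bob wins 8–7.
Eve vs Carol: Eve wins 8–7.
Eve vs Grace: Grace wins 11–4.
Carol vs Grace: Grace wins 11–4.
Bob beats each rival — Eve (11–4), Carol (11–4), Grace (8–7) — so Bob is the Condorcet winner.

Yes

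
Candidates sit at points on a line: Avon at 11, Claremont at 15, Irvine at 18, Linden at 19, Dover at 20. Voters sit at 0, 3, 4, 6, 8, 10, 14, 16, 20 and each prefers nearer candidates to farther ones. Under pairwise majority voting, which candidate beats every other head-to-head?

Avon

With single-peaked preferences on a line, the Condorcet winner is the candidate closest to the median voter.
The median voter (position 8) is closest to Avon at 11.
Check: Avon vs Dover — voters closer to Avon: 7 of 9.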